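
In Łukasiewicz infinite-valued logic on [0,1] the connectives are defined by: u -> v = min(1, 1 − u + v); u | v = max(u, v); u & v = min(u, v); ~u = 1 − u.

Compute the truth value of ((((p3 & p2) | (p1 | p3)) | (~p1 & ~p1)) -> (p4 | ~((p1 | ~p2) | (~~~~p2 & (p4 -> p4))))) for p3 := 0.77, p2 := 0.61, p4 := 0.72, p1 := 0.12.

(p3 & p2) = min(0.77, 0.61) = 0.61
(p1 | p3) = max(0.12, 0.77) = 0.77
((p3 & p2) | (p1 | p3)) = max(0.61, 0.77) = 0.77
~p1: Łukasiewicz ¬ gives 1 − 0.12 = 0.88
~p1: Łukasiewicz ¬ gives 1 − 0.12 = 0.88
(~p1 & ~p1) = min(0.88, 0.88) = 0.88
(((p3 & p2) | (p1 | p3)) | (~p1 & ~p1)) = max(0.77, 0.88) = 0.88
~p2: Łukasiewicz ¬ gives 1 − 0.61 = 0.39
(p1 | ~p2) = max(0.12, 0.39) = 0.39
~p2: Łukasiewicz ¬ gives 1 − 0.61 = 0.39
~~p2: Łukasiewicz ¬ gives 1 − 0.39 = 0.61
~~~p2: Łukasiewicz ¬ gives 1 − 0.61 = 0.39
~~~~p2: Łukasiewicz ¬ gives 1 − 0.39 = 0.61
(p4 -> p4): min(1, 1 − 0.72 + 0.72) = 1
(~~~~p2 & (p4 -> p4)) = min(0.61, 1) = 0.61
((p1 | ~p2) | (~~~~p2 & (p4 -> p4))) = max(0.39, 0.61) = 0.61
~((p1 | ~p2) | (~~~~p2 & (p4 -> p4))): Łukasiewicz ¬ gives 1 − 0.61 = 0.39
(p4 | ~((p1 | ~p2) | (~~~~p2 & (p4 -> p4)))) = max(0.72, 0.39) = 0.72
((((p3 & p2) | (p1 | p3)) | (~p1 & ~p1)) -> (p4 | ~((p1 | ~p2) | (~~~~p2 & (p4 -> p4))))): min(1, 1 − 0.88 + 0.72) = 0.84

0.84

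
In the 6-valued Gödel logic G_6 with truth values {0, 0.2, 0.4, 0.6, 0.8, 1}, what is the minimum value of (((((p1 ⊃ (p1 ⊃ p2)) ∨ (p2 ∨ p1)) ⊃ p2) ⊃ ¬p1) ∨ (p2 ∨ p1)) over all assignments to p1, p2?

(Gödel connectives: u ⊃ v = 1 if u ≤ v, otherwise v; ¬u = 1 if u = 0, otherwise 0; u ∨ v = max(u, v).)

The minimum is attained at p1 = 0.2, p2 = 0.2:
  (p1 ⊃ p2): 0.2 ≤ 0.2, so result = 1
  (p1 ⊃ (p1 ⊃ p2)): 0.2 ≤ 1, so result = 1
  (p2 ∨ p1) = max(0.2, 0.2) = 0.2
  ((p1 ⊃ (p1 ⊃ p2)) ∨ (p2 ∨ p1)) = max(1, 0.2) = 1
  (((p1 ⊃ (p1 ⊃ p2)) ∨ (p2 ∨ p1)) ⊃ p2): 1 > 0.2, so result = 0.2
  ¬p1: Gödel ¬ of 0.2 = 0 (operand ≠ 0)
  ((((p1 ⊃ (p1 ⊃ p2)) ∨ (p2 ∨ p1)) ⊃ p2) ⊃ ¬p1): 0.2 > 0, so result = 0
  (p2 ∨ p1) = max(0.2, 0.2) = 0.2
  (((((p1 ⊃ (p1 ⊃ p2)) ∨ (p2 ∨ p1)) ⊃ p2) ⊃ ¬p1) ∨ (p2 ∨ p1)) = max(0, 0.2) = 0.2
Checking all 36 assignments confirms none give a value below 0.20.

0.20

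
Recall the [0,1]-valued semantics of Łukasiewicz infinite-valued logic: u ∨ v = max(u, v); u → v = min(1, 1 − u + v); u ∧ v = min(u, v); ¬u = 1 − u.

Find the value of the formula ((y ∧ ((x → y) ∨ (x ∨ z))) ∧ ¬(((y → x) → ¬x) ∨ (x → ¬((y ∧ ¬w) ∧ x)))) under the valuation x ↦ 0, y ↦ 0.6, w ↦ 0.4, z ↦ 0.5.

(x → y): min(1, 1 − 0 + 0.6) = 1
(x ∨ z) = max(0, 0.5) = 0.5
((x → y) ∨ (x ∨ z)) = max(1, 0.5) = 1
(y ∧ ((x → y) ∨ (x ∨ z))) = min(0.6, 1) = 0.6
(y → x): min(1, 1 − 0.6 + 0) = 0.4
¬x: Łukasiewicz ¬ gives 1 − 0 = 1
((y → x) → ¬x): min(1, 1 − 0.4 + 1) = 1
¬w: Łukasiewicz ¬ gives 1 − 0.4 = 0.6
(y ∧ ¬w) = min(0.6, 0.6) = 0.6
((y ∧ ¬w) ∧ x) = min(0.6, 0) = 0
¬((y ∧ ¬w) ∧ x): Łukasiewicz ¬ gives 1 − 0 = 1
(x → ¬((y ∧ ¬w) ∧ x)): min(1, 1 − 0 + 1) = 1
(((y → x) → ¬x) ∨ (x → ¬((y ∧ ¬w) ∧ x))) = max(1, 1) = 1
¬(((y → x) → ¬x) ∨ (x → ¬((y ∧ ¬w) ∧ x))): Łukasiewicz ¬ gives 1 − 1 = 0
((y ∧ ((x → y) ∨ (x ∨ z))) ∧ ¬(((y → x) → ¬x) ∨ (x → ¬((y ∧ ¬w) ∧ x)))) = min(0.6, 0) = 0

0.00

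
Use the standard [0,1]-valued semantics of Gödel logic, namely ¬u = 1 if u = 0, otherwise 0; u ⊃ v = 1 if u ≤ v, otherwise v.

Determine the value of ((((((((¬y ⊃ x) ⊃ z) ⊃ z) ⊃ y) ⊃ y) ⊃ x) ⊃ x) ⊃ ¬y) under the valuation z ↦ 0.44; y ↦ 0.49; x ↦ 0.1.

0.00

¬y: Gödel ¬ of 0.49 = 0 (operand ≠ 0)
(¬y ⊃ x): 0 ≤ 0.1, so result = 1
((¬y ⊃ x) ⊃ z): 1 > 0.44, so result = 0.44
(((¬y ⊃ x) ⊃ z) ⊃ z): 0.44 ≤ 0.44, so result = 1
((((¬y ⊃ x) ⊃ z) ⊃ z) ⊃ y): 1 > 0.49, so result = 0.49
(((((¬y ⊃ x) ⊃ z) ⊃ z) ⊃ y) ⊃ y): 0.49 ≤ 0.49, so result = 1
((((((¬y ⊃ x) ⊃ z) ⊃ z) ⊃ y) ⊃ y) ⊃ x): 1 > 0.1, so result = 0.1
(((((((¬y ⊃ x) ⊃ z) ⊃ z) ⊃ y) ⊃ y) ⊃ x) ⊃ x): 0.1 ≤ 0.1, so result = 1
¬y: Gödel ¬ of 0.49 = 0 (operand ≠ 0)
((((((((¬y ⊃ x) ⊃ z) ⊃ z) ⊃ y) ⊃ y) ⊃ x) ⊃ x) ⊃ ¬y): 1 > 0, so result = 0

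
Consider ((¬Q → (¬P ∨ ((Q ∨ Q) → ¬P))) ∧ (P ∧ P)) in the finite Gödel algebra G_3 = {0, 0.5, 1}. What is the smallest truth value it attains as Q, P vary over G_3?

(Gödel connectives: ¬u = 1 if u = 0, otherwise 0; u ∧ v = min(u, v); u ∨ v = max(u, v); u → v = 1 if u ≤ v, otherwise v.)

0.00

The minimum is attained at Q = 0, P = 0:
  ¬Q: Gödel ¬ of 0 = 1 (operand is 0)
  ¬P: Gödel ¬ of 0 = 1 (operand is 0)
  (Q ∨ Q) = max(0, 0) = 0
  ¬P: Gödel ¬ of 0 = 1 (operand is 0)
  ((Q ∨ Q) → ¬P): 0 ≤ 1, so result = 1
  (¬P ∨ ((Q ∨ Q) → ¬P)) = max(1, 1) = 1
  (¬Q → (¬P ∨ ((Q ∨ Q) → ¬P))): 1 ≤ 1, so result = 1
  (P ∧ P) = min(0, 0) = 0
  ((¬Q → (¬P ∨ ((Q ∨ Q) → ¬P))) ∧ (P ∧ P)) = min(1, 0) = 0
Checking all 9 assignments confirms none give a value below 0.00.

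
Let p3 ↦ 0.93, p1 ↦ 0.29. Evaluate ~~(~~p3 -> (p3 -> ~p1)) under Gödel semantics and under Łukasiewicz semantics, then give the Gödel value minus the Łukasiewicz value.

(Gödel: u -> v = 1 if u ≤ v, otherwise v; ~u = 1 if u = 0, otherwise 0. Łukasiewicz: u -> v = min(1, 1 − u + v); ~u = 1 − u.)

Gödel evaluation:
  ~p3: Gödel ¬ of 0.93 = 0 (operand ≠ 0)
  ~~p3: Gödel ¬ of 0 = 1 (operand is 0)
  ~p1: Gödel ¬ of 0.29 = 0 (operand ≠ 0)
  (p3 -> ~p1): 0.93 > 0, so result = 0
  (~~p3 -> (p3 -> ~p1)): 1 > 0, so result = 0
  ~(~~p3 -> (p3 -> ~p1)): Gödel ¬ of 0 = 1 (operand is 0)
  ~~(~~p3 -> (p3 -> ~p1)): Gödel ¬ of 1 = 0 (operand ≠ 0)
  Gödel value = 0
Łukasiewicz evaluation:
  ~p3: Łukasiewicz ¬ gives 1 − 0.93 = 0.07
  ~~p3: Łukasiewicz ¬ gives 1 − 0.07 = 0.93
  ~p1: Łukasiewicz ¬ gives 1 − 0.29 = 0.71
  (p3 -> ~p1): min(1, 1 − 0.93 + 0.71) = 0.78
  (~~p3 -> (p3 -> ~p1)): min(1, 1 − 0.93 + 0.78) = 0.85
  ~(~~p3 -> (p3 -> ~p1)): Łukasiewicz ¬ gives 1 − 0.85 = 0.15
  ~~(~~p3 -> (p3 -> ~p1)): Łukasiewicz ¬ gives 1 − 0.15 = 0.85
  Łukasiewicz value = 0.85
Difference: 0 − 0.85 = -0.85

-0.85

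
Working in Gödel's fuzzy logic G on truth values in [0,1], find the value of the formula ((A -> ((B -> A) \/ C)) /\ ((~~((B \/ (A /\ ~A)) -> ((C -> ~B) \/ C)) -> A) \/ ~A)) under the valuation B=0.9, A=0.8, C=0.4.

0.80

(B -> A): 0.9 > 0.8, so result = 0.8
((B -> A) \/ C) = max(0.8, 0.4) = 0.8
(A -> ((B -> A) \/ C)): 0.8 ≤ 0.8, so result = 1
~A: Gödel ¬ of 0.8 = 0 (operand ≠ 0)
(A /\ ~A) = min(0.8, 0) = 0
(B \/ (A /\ ~A)) = max(0.9, 0) = 0.9
~B: Gödel ¬ of 0.9 = 0 (operand ≠ 0)
(C -> ~B): 0.4 > 0, so result = 0
((C -> ~B) \/ C) = max(0, 0.4) = 0.4
((B \/ (A /\ ~A)) -> ((C -> ~B) \/ C)): 0.9 > 0.4, so result = 0.4
~((B \/ (A /\ ~A)) -> ((C -> ~B) \/ C)): Gödel ¬ of 0.4 = 0 (operand ≠ 0)
~~((B \/ (A /\ ~A)) -> ((C -> ~B) \/ C)): Gödel ¬ of 0 = 1 (operand is 0)
(~~((B \/ (A /\ ~A)) -> ((C -> ~B) \/ C)) -> A): 1 > 0.8, so result = 0.8
~A: Gödel ¬ of 0.8 = 0 (operand ≠ 0)
((~~((B \/ (A /\ ~A)) -> ((C -> ~B) \/ C)) -> A) \/ ~A) = max(0.8, 0) = 0.8
((A -> ((B -> A) \/ C)) /\ ((~~((B \/ (A /\ ~A)) -> ((C -> ~B) \/ C)) -> A) \/ ~A)) = min(1, 0.8) = 0.8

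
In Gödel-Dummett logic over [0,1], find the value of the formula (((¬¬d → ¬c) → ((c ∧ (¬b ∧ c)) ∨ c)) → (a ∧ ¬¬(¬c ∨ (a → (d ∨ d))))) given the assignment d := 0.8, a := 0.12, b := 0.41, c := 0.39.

¬d: Gödel ¬ of 0.8 = 0 (operand ≠ 0)
¬¬d: Gödel ¬ of 0 = 1 (operand is 0)
¬c: Gödel ¬ of 0.39 = 0 (operand ≠ 0)
(¬¬d → ¬c): 1 > 0, so result = 0
¬b: Gödel ¬ of 0.41 = 0 (operand ≠ 0)
(¬b ∧ c) = min(0, 0.39) = 0
(c ∧ (¬b ∧ c)) = min(0.39, 0) = 0
((c ∧ (¬b ∧ c)) ∨ c) = max(0, 0.39) = 0.39
((¬¬d → ¬c) → ((c ∧ (¬b ∧ c)) ∨ c)): 0 ≤ 0.39, so result = 1
¬c: Gödel ¬ of 0.39 = 0 (operand ≠ 0)
(d ∨ d) = max(0.8, 0.8) = 0.8
(a → (d ∨ d)): 0.12 ≤ 0.8, so result = 1
(¬c ∨ (a → (d ∨ d))) = max(0, 1) = 1
¬(¬c ∨ (a → (d ∨ d))): Gödel ¬ of 1 = 0 (operand ≠ 0)
¬¬(¬c ∨ (a → (d ∨ d))): Gödel ¬ of 0 = 1 (operand is 0)
(a ∧ ¬¬(¬c ∨ (a → (d ∨ d)))) = min(0.12, 1) = 0.12
(((¬¬d → ¬c) → ((c ∧ (¬b ∧ c)) ∨ c)) → (a ∧ ¬¬(¬c ∨ (a → (d ∨ d))))): 1 > 0.12, so result = 0.12

0.12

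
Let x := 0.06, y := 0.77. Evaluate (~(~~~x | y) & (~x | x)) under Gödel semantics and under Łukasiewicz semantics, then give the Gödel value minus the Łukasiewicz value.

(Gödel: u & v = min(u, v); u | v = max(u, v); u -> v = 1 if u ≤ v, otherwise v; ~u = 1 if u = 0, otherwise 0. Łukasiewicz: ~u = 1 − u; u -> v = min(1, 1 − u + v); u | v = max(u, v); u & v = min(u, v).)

Gödel evaluation:
  ~x: Gödel ¬ of 0.06 = 0 (operand ≠ 0)
  ~~x: Gödel ¬ of 0 = 1 (operand is 0)
  ~~~x: Gödel ¬ of 1 = 0 (operand ≠ 0)
  (~~~x | y) = max(0, 0.77) = 0.77
  ~(~~~x | y): Gödel ¬ of 0.77 = 0 (operand ≠ 0)
  ~x: Gödel ¬ of 0.06 = 0 (operand ≠ 0)
  (~x | x) = max(0, 0.06) = 0.06
  (~(~~~x | y) & (~x | x)) = min(0, 0.06) = 0
  Gödel value = 0
Łukasiewicz evaluation:
  ~x: Łukasiewicz ¬ gives 1 − 0.06 = 0.94
  ~~x: Łukasiewicz ¬ gives 1 − 0.94 = 0.06
  ~~~x: Łukasiewicz ¬ gives 1 − 0.06 = 0.94
  (~~~x | y) = max(0.94, 0.77) = 0.94
  ~(~~~x | y): Łukasiewicz ¬ gives 1 − 0.94 = 0.06
  ~x: Łukasiewicz ¬ gives 1 − 0.06 = 0.94
  (~x | x) = max(0.94, 0.06) = 0.94
  (~(~~~x | y) & (~x | x)) = min(0.06, 0.94) = 0.06
  Łukasiewicz value = 0.06
Difference: 0 − 0.06 = -0.06

-0.06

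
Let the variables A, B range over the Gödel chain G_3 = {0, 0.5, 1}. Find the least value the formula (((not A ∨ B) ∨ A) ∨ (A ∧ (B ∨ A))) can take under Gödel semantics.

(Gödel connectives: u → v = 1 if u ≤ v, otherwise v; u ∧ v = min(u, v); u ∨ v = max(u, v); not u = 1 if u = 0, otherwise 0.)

0.50

The minimum is attained at A = 0.5, B = 0:
  not A: Gödel ¬ of 0.5 = 0 (operand ≠ 0)
  (not A ∨ B) = max(0, 0) = 0
  ((not A ∨ B) ∨ A) = max(0, 0.5) = 0.5
  (B ∨ A) = max(0, 0.5) = 0.5
  (A ∧ (B ∨ A)) = min(0.5, 0.5) = 0.5
  (((not A ∨ B) ∨ A) ∨ (A ∧ (B ∨ A))) = max(0.5, 0.5) = 0.5
Checking all 9 assignments confirms none give a value below 0.50.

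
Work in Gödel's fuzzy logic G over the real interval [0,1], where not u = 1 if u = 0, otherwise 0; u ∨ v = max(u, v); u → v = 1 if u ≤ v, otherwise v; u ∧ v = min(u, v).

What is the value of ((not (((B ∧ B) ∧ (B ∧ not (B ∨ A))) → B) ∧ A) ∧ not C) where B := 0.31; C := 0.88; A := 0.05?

(B ∧ B) = min(0.31, 0.31) = 0.31
(B ∨ A) = max(0.31, 0.05) = 0.31
not (B ∨ A): Gödel ¬ of 0.31 = 0 (operand ≠ 0)
(B ∧ not (B ∨ A)) = min(0.31, 0) = 0
((B ∧ B) ∧ (B ∧ not (B ∨ A))) = min(0.31, 0) = 0
(((B ∧ B) ∧ (B ∧ not (B ∨ A))) → B): 0 ≤ 0.31, so result = 1
not (((B ∧ B) ∧ (B ∧ not (B ∨ A))) → B): Gödel ¬ of 1 = 0 (operand ≠ 0)
(not (((B ∧ B) ∧ (B ∧ not (B ∨ A))) → B) ∧ A) = min(0, 0.05) = 0
not C: Gödel ¬ of 0.88 = 0 (operand ≠ 0)
((not (((B ∧ B) ∧ (B ∧ not (B ∨ A))) → B) ∧ A) ∧ not C) = min(0, 0) = 0

0.00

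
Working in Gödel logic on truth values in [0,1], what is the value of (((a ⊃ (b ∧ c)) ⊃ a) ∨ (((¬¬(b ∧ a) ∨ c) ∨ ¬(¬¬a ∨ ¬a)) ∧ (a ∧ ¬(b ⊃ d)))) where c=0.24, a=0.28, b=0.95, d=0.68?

1.00

(b ∧ c) = min(0.95, 0.24) = 0.24
(a ⊃ (b ∧ c)): 0.28 > 0.24, so result = 0.24
((a ⊃ (b ∧ c)) ⊃ a): 0.24 ≤ 0.28, so result = 1
(b ∧ a) = min(0.95, 0.28) = 0.28
¬(b ∧ a): Gödel ¬ of 0.28 = 0 (operand ≠ 0)
¬¬(b ∧ a): Gödel ¬ of 0 = 1 (operand is 0)
(¬¬(b ∧ a) ∨ c) = max(1, 0.24) = 1
¬a: Gödel ¬ of 0.28 = 0 (operand ≠ 0)
¬¬a: Gödel ¬ of 0 = 1 (operand is 0)
¬a: Gödel ¬ of 0.28 = 0 (operand ≠ 0)
(¬¬a ∨ ¬a) = max(1, 0) = 1
¬(¬¬a ∨ ¬a): Gödel ¬ of 1 = 0 (operand ≠ 0)
((¬¬(b ∧ a) ∨ c) ∨ ¬(¬¬a ∨ ¬a)) = max(1, 0) = 1
(b ⊃ d): 0.95 > 0.68, so result = 0.68
¬(b ⊃ d): Gödel ¬ of 0.68 = 0 (operand ≠ 0)
(a ∧ ¬(b ⊃ d)) = min(0.28, 0) = 0
(((¬¬(b ∧ a) ∨ c) ∨ ¬(¬¬a ∨ ¬a)) ∧ (a ∧ ¬(b ⊃ d))) = min(1, 0) = 0
(((a ⊃ (b ∧ c)) ⊃ a) ∨ (((¬¬(b ∧ a) ∨ c) ∨ ¬(¬¬a ∨ ¬a)) ∧ (a ∧ ¬(b ⊃ d)))) = max(1, 0) = 1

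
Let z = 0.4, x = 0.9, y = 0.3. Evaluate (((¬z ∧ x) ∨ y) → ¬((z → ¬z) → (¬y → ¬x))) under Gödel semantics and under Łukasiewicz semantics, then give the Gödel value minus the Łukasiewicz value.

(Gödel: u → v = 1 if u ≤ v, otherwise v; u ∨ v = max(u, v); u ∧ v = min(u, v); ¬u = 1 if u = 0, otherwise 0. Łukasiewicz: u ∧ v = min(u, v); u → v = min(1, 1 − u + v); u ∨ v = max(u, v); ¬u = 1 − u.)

-1.00

Gödel evaluation:
  ¬z: Gödel ¬ of 0.4 = 0 (operand ≠ 0)
  (¬z ∧ x) = min(0, 0.9) = 0
  ((¬z ∧ x) ∨ y) = max(0, 0.3) = 0.3
  ¬z: Gödel ¬ of 0.4 = 0 (operand ≠ 0)
  (z → ¬z): 0.4 > 0, so result = 0
  ¬y: Gödel ¬ of 0.3 = 0 (operand ≠ 0)
  ¬x: Gödel ¬ of 0.9 = 0 (operand ≠ 0)
  (¬y → ¬x): 0 ≤ 0, so result = 1
  ((z → ¬z) → (¬y → ¬x)): 0 ≤ 1, so result = 1
  ¬((z → ¬z) → (¬y → ¬x)): Gödel ¬ of 1 = 0 (operand ≠ 0)
  (((¬z ∧ x) ∨ y) → ¬((z → ¬z) → (¬y → ¬x))): 0.3 > 0, so result = 0
  Gödel value = 0
Łukasiewicz evaluation:
  ¬z: Łukasiewicz ¬ gives 1 − 0.4 = 0.6
  (¬z ∧ x) = min(0.6, 0.9) = 0.6
  ((¬z ∧ x) ∨ y) = max(0.6, 0.3) = 0.6
  ¬z: Łukasiewicz ¬ gives 1 − 0.4 = 0.6
  (z → ¬z): min(1, 1 − 0.4 + 0.6) = 1
  ¬y: Łukasiewicz ¬ gives 1 − 0.3 = 0.7
  ¬x: Łukasiewicz ¬ gives 1 − 0.9 = 0.1
  (¬y → ¬x): min(1, 1 − 0.7 + 0.1) = 0.4
  ((z → ¬z) → (¬y → ¬x)): min(1, 1 − 1 + 0.4) = 0.4
  ¬((z → ¬z) → (¬y → ¬x)): Łukasiewicz ¬ gives 1 − 0.4 = 0.6
  (((¬z ∧ x) ∨ y) → ¬((z → ¬z) → (¬y → ¬x))): min(1, 1 − 0.6 + 0.6) = 1
  Łukasiewicz value = 1
Difference: 0 − 1 = -1.00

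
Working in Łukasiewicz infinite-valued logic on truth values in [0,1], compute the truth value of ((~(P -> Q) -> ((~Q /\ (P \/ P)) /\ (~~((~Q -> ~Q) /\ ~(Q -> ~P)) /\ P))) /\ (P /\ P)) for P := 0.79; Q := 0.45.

(P -> Q): min(1, 1 − 0.79 + 0.45) = 0.66
~(P -> Q): Łukasiewicz ¬ gives 1 − 0.66 = 0.34
~Q: Łukasiewicz ¬ gives 1 − 0.45 = 0.55
(P \/ P) = max(0.79, 0.79) = 0.79
(~Q /\ (P \/ P)) = min(0.55, 0.79) = 0.55
~Q: Łukasiewicz ¬ gives 1 − 0.45 = 0.55
~Q: Łukasiewicz ¬ gives 1 − 0.45 = 0.55
(~Q -> ~Q): min(1, 1 − 0.55 + 0.55) = 1
~P: Łukasiewicz ¬ gives 1 − 0.79 = 0.21
(Q -> ~P): min(1, 1 − 0.45 + 0.21) = 0.76
~(Q -> ~P): Łukasiewicz ¬ gives 1 − 0.76 = 0.24
((~Q -> ~Q) /\ ~(Q -> ~P)) = min(1, 0.24) = 0.24
~((~Q -> ~Q) /\ ~(Q -> ~P)): Łukasiewicz ¬ gives 1 − 0.24 = 0.76
~~((~Q -> ~Q) /\ ~(Q -> ~P)): Łukasiewicz ¬ gives 1 − 0.76 = 0.24
(~~((~Q -> ~Q) /\ ~(Q -> ~P)) /\ P) = min(0.24, 0.79) = 0.24
((~Q /\ (P \/ P)) /\ (~~((~Q -> ~Q) /\ ~(Q -> ~P)) /\ P)) = min(0.55, 0.24) = 0.24
(~(P -> Q) -> ((~Q /\ (P \/ P)) /\ (~~((~Q -> ~Q) /\ ~(Q -> ~P)) /\ P))): min(1, 1 − 0.34 + 0.24) = 0.9
(P /\ P) = min(0.79, 0.79) = 0.79
((~(P -> Q) -> ((~Q /\ (P \/ P)) /\ (~~((~Q -> ~Q) /\ ~(Q -> ~P)) /\ P))) /\ (P /\ P)) = min(0.9, 0.79) = 0.79

0.79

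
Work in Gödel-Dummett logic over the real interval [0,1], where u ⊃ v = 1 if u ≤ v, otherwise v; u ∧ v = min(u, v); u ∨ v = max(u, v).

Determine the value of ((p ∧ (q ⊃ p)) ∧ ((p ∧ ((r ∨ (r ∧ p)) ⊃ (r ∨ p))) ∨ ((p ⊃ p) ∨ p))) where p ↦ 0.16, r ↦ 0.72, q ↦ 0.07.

(q ⊃ p): 0.07 ≤ 0.16, so result = 1
(p ∧ (q ⊃ p)) = min(0.16, 1) = 0.16
(r ∧ p) = min(0.72, 0.16) = 0.16
(r ∨ (r ∧ p)) = max(0.72, 0.16) = 0.72
(r ∨ p) = max(0.72, 0.16) = 0.72
((r ∨ (r ∧ p)) ⊃ (r ∨ p)): 0.72 ≤ 0.72, so result = 1
(p ∧ ((r ∨ (r ∧ p)) ⊃ (r ∨ p))) = min(0.16, 1) = 0.16
(p ⊃ p): 0.16 ≤ 0.16, so result = 1
((p ⊃ p) ∨ p) = max(1, 0.16) = 1
((p ∧ ((r ∨ (r ∧ p)) ⊃ (r ∨ p))) ∨ ((p ⊃ p) ∨ p)) = max(0.16, 1) = 1
((p ∧ (q ⊃ p)) ∧ ((p ∧ ((r ∨ (r ∧ p)) ⊃ (r ∨ p))) ∨ ((p ⊃ p) ∨ p))) = min(0.16, 1) = 0.16

0.16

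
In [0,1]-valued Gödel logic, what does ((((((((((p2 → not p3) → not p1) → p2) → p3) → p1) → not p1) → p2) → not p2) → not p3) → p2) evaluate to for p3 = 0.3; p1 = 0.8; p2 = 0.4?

0.40

not p3: Gödel ¬ of 0.3 = 0 (operand ≠ 0)
(p2 → not p3): 0.4 > 0, so result = 0
not p1: Gödel ¬ of 0.8 = 0 (operand ≠ 0)
((p2 → not p3) → not p1): 0 ≤ 0, so result = 1
(((p2 → not p3) → not p1) → p2): 1 > 0.4, so result = 0.4
((((p2 → not p3) → not p1) → p2) → p3): 0.4 > 0.3, so result = 0.3
(((((p2 → not p3) → not p1) → p2) → p3) → p1): 0.3 ≤ 0.8, so result = 1
not p1: Gödel ¬ of 0.8 = 0 (operand ≠ 0)
((((((p2 → not p3) → not p1) → p2) → p3) → p1) → not p1): 1 > 0, so result = 0
(((((((p2 → not p3) → not p1) → p2) → p3) → p1) → not p1) → p2): 0 ≤ 0.4, so result = 1
not p2: Gödel ¬ of 0.4 = 0 (operand ≠ 0)
((((((((p2 → not p3) → not p1) → p2) → p3) → p1) → not p1) → p2) → not p2): 1 > 0, so result = 0
not p3: Gödel ¬ of 0.3 = 0 (operand ≠ 0)
(((((((((p2 → not p3) → not p1) → p2) → p3) → p1) → not p1) → p2) → not p2) → not p3): 0 ≤ 0, so result = 1
((((((((((p2 → not p3) → not p1) → p2) → p3) → p1) → not p1) → p2) → not p2) → not p3) → p2): 1 > 0.4, so result = 0.4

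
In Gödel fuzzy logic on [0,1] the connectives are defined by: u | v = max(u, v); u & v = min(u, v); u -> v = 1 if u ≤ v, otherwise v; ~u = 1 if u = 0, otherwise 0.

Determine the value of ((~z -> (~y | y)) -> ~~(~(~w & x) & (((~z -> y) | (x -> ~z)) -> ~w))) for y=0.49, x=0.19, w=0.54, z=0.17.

0.00

~z: Gödel ¬ of 0.17 = 0 (operand ≠ 0)
~y: Gödel ¬ of 0.49 = 0 (operand ≠ 0)
(~y | y) = max(0, 0.49) = 0.49
(~z -> (~y | y)): 0 ≤ 0.49, so result = 1
~w: Gödel ¬ of 0.54 = 0 (operand ≠ 0)
(~w & x) = min(0, 0.19) = 0
~(~w & x): Gödel ¬ of 0 = 1 (operand is 0)
~z: Gödel ¬ of 0.17 = 0 (operand ≠ 0)
(~z -> y): 0 ≤ 0.49, so result = 1
~z: Gödel ¬ of 0.17 = 0 (operand ≠ 0)
(x -> ~z): 0.19 > 0, so result = 0
((~z -> y) | (x -> ~z)) = max(1, 0) = 1
~w: Gödel ¬ of 0.54 = 0 (operand ≠ 0)
(((~z -> y) | (x -> ~z)) -> ~w): 1 > 0, so result = 0
(~(~w & x) & (((~z -> y) | (x -> ~z)) -> ~w)) = min(1, 0) = 0
~(~(~w & x) & (((~z -> y) | (x -> ~z)) -> ~w)): Gödel ¬ of 0 = 1 (operand is 0)
~~(~(~w & x) & (((~z -> y) | (x -> ~z)) -> ~w)): Gödel ¬ of 1 = 0 (operand ≠ 0)
((~z -> (~y | y)) -> ~~(~(~w & x) & (((~z -> y) | (x -> ~z)) -> ~w))): 1 > 0, so result = 0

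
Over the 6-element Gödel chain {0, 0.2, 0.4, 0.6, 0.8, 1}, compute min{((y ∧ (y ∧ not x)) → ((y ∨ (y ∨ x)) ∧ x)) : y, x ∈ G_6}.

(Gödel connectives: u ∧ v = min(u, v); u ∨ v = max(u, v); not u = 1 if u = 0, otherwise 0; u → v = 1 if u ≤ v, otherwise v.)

0.00

The minimum is attained at y = 0.2, x = 0:
  not x: Gödel ¬ of 0 = 1 (operand is 0)
  (y ∧ not x) = min(0.2, 1) = 0.2
  (y ∧ (y ∧ not x)) = min(0.2, 0.2) = 0.2
  (y ∨ x) = max(0.2, 0) = 0.2
  (y ∨ (y ∨ x)) = max(0.2, 0.2) = 0.2
  ((y ∨ (y ∨ x)) ∧ x) = min(0.2, 0) = 0
  ((y ∧ (y ∧ not x)) → ((y ∨ (y ∨ x)) ∧ x)): 0.2 > 0, so result = 0
Checking all 36 assignments confirms none give a value below 0.00.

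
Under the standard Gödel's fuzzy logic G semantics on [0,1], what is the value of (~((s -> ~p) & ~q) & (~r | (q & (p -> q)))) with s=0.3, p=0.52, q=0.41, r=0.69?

~p: Gödel ¬ of 0.52 = 0 (operand ≠ 0)
(s -> ~p): 0.3 > 0, so result = 0
~q: Gödel ¬ of 0.41 = 0 (operand ≠ 0)
((s -> ~p) & ~q) = min(0, 0) = 0
~((s -> ~p) & ~q): Gödel ¬ of 0 = 1 (operand is 0)
~r: Gödel ¬ of 0.69 = 0 (operand ≠ 0)
(p -> q): 0.52 > 0.41, so result = 0.41
(q & (p -> q)) = min(0.41, 0.41) = 0.41
(~r | (q & (p -> q))) = max(0, 0.41) = 0.41
(~((s -> ~p) & ~q) & (~r | (q & (p -> q)))) = min(1, 0.41) = 0.41

0.41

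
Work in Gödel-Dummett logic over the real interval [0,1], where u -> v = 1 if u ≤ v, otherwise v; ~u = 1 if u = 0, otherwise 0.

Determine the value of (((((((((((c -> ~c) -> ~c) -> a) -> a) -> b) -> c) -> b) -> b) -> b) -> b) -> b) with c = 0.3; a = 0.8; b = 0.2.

~c: Gödel ¬ of 0.3 = 0 (operand ≠ 0)
(c -> ~c): 0.3 > 0, so result = 0
~c: Gödel ¬ of 0.3 = 0 (operand ≠ 0)
((c -> ~c) -> ~c): 0 ≤ 0, so result = 1
(((c -> ~c) -> ~c) -> a): 1 > 0.8, so result = 0.8
((((c -> ~c) -> ~c) -> a) -> a): 0.8 ≤ 0.8, so result = 1
(((((c -> ~c) -> ~c) -> a) -> a) -> b): 1 > 0.2, so result = 0.2
((((((c -> ~c) -> ~c) -> a) -> a) -> b) -> c): 0.2 ≤ 0.3, so result = 1
(((((((c -> ~c) -> ~c) -> a) -> a) -> b) -> c) -> b): 1 > 0.2, so result = 0.2
((((((((c -> ~c) -> ~c) -> a) -> a) -> b) -> c) -> b) -> b): 0.2 ≤ 0.2, so result = 1
(((((((((c -> ~c) -> ~c) -> a) -> a) -> b) -> c) -> b) -> b) -> b): 1 > 0.2, so result = 0.2
((((((((((c -> ~c) -> ~c) -> a) -> a) -> b) -> c) -> b) -> b) -> b) -> b): 0.2 ≤ 0.2, so result = 1
(((((((((((c -> ~c) -> ~c) -> a) -> a) -> b) -> c) -> b) -> b) -> b) -> b) -> b): 1 > 0.2, so result = 0.2

0.20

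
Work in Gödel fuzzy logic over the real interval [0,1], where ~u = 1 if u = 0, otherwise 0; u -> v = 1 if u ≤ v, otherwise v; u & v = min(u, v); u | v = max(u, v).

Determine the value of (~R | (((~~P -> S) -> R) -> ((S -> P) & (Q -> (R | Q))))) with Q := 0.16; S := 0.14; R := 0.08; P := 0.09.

~R: Gödel ¬ of 0.08 = 0 (operand ≠ 0)
~P: Gödel ¬ of 0.09 = 0 (operand ≠ 0)
~~P: Gödel ¬ of 0 = 1 (operand is 0)
(~~P -> S): 1 > 0.14, so result = 0.14
((~~P -> S) -> R): 0.14 > 0.08, so result = 0.08
(S -> P): 0.14 > 0.09, so result = 0.09
(R | Q) = max(0.08, 0.16) = 0.16
(Q -> (R | Q)): 0.16 ≤ 0.16, so result = 1
((S -> P) & (Q -> (R | Q))) = min(0.09, 1) = 0.09
(((~~P -> S) -> R) -> ((S -> P) & (Q -> (R | Q)))): 0.08 ≤ 0.09, so result = 1
(~R | (((~~P -> S) -> R) -> ((S -> P) & (Q -> (R | Q))))) = max(0, 1) = 1

1.00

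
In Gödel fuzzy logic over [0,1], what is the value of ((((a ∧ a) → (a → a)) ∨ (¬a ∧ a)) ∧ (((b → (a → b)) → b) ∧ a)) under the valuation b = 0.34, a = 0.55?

(a ∧ a) = min(0.55, 0.55) = 0.55
(a → a): 0.55 ≤ 0.55, so result = 1
((a ∧ a) → (a → a)): 0.55 ≤ 1, so result = 1
¬a: Gödel ¬ of 0.55 = 0 (operand ≠ 0)
(¬a ∧ a) = min(0, 0.55) = 0
(((a ∧ a) → (a → a)) ∨ (¬a ∧ a)) = max(1, 0) = 1
(a → b): 0.55 > 0.34, so result = 0.34
(b → (a → b)): 0.34 ≤ 0.34, so result = 1
((b → (a → b)) → b): 1 > 0.34, so result = 0.34
(((b → (a → b)) → b) ∧ a) = min(0.34, 0.55) = 0.34
((((a ∧ a) → (a → a)) ∨ (¬a ∧ a)) ∧ (((b → (a → b)) → b) ∧ a)) = min(1, 0.34) = 0.34

0.34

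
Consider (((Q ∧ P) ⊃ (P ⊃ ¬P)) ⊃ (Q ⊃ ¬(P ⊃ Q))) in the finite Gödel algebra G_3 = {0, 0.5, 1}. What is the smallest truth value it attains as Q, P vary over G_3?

The minimum is attained at Q = 0.5, P = 0:
  (Q ∧ P) = min(0.5, 0) = 0
  ¬P: Gödel ¬ of 0 = 1 (operand is 0)
  (P ⊃ ¬P): 0 ≤ 1, so result = 1
  ((Q ∧ P) ⊃ (P ⊃ ¬P)): 0 ≤ 1, so result = 1
  (P ⊃ Q): 0 ≤ 0.5, so result = 1
  ¬(P ⊃ Q): Gödel ¬ of 1 = 0 (operand ≠ 0)
  (Q ⊃ ¬(P ⊃ Q)): 0.5 > 0, so result = 0
  (((Q ∧ P) ⊃ (P ⊃ ¬P)) ⊃ (Q ⊃ ¬(P ⊃ Q))): 1 > 0, so result = 0
Checking all 9 assignments confirms none give a value below 0.00.

0.00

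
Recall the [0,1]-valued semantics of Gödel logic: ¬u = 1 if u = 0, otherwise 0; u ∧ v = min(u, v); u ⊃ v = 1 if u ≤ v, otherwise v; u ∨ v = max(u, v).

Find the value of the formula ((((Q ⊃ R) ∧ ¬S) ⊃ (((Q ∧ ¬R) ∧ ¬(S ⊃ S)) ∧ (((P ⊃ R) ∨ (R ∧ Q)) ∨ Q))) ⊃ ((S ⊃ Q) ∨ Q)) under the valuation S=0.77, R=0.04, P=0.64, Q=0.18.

(Q ⊃ R): 0.18 > 0.04, so result = 0.04
¬S: Gödel ¬ of 0.77 = 0 (operand ≠ 0)
((Q ⊃ R) ∧ ¬S) = min(0.04, 0) = 0
¬R: Gödel ¬ of 0.04 = 0 (operand ≠ 0)
(Q ∧ ¬R) = min(0.18, 0) = 0
(S ⊃ S): 0.77 ≤ 0.77, so result = 1
¬(S ⊃ S): Gödel ¬ of 1 = 0 (operand ≠ 0)
((Q ∧ ¬R) ∧ ¬(S ⊃ S)) = min(0, 0) = 0
(P ⊃ R): 0.64 > 0.04, so result = 0.04
(R ∧ Q) = min(0.04, 0.18) = 0.04
((P ⊃ R) ∨ (R ∧ Q)) = max(0.04, 0.04) = 0.04
(((P ⊃ R) ∨ (R ∧ Q)) ∨ Q) = max(0.04, 0.18) = 0.18
(((Q ∧ ¬R) ∧ ¬(S ⊃ S)) ∧ (((P ⊃ R) ∨ (R ∧ Q)) ∨ Q)) = min(0, 0.18) = 0
(((Q ⊃ R) ∧ ¬S) ⊃ (((Q ∧ ¬R) ∧ ¬(S ⊃ S)) ∧ (((P ⊃ R) ∨ (R ∧ Q)) ∨ Q))): 0 ≤ 0, so result = 1
(S ⊃ Q): 0.77 > 0.18, so result = 0.18
((S ⊃ Q) ∨ Q) = max(0.18, 0.18) = 0.18
((((Q ⊃ R) ∧ ¬S) ⊃ (((Q ∧ ¬R) ∧ ¬(S ⊃ S)) ∧ (((P ⊃ R) ∨ (R ∧ Q)) ∨ Q))) ⊃ ((S ⊃ Q) ∨ Q)): 1 > 0.18, so result = 0.18

0.18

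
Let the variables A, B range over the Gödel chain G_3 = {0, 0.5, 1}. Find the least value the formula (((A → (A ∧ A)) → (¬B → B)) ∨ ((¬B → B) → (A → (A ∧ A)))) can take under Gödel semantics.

1.00

Every assignment gives 1. For instance at A = 0, B = 0:
  (A ∧ A) = min(0, 0) = 0
  (A → (A ∧ A)): 0 ≤ 0, so result = 1
  ¬B: Gödel ¬ of 0 = 1 (operand is 0)
  (¬B → B): 1 > 0, so result = 0
  ((A → (A ∧ A)) → (¬B → B)): 1 > 0, so result = 0
  ¬B: Gödel ¬ of 0 = 1 (operand is 0)
  (¬B → B): 1 > 0, so result = 0
  (A ∧ A) = min(0, 0) = 0
  (A → (A ∧ A)): 0 ≤ 0, so result = 1
  ((¬B → B) → (A → (A ∧ A))): 0 ≤ 1, so result = 1
  (((A → (A ∧ A)) → (¬B → B)) ∨ ((¬B → B) → (A → (A ∧ A)))) = max(0, 1) = 1
All 9 assignments give value 1 — the formula is a G_3-tautology.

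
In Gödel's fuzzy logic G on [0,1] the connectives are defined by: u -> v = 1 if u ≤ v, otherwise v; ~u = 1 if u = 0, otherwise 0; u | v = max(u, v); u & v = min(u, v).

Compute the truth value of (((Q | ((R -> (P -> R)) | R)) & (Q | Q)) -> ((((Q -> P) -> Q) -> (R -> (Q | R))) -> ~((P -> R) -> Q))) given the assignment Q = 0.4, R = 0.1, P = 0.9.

0.00

(P -> R): 0.9 > 0.1, so result = 0.1
(R -> (P -> R)): 0.1 ≤ 0.1, so result = 1
((R -> (P -> R)) | R) = max(1, 0.1) = 1
(Q | ((R -> (P -> R)) | R)) = max(0.4, 1) = 1
(Q | Q) = max(0.4, 0.4) = 0.4
((Q | ((R -> (P -> R)) | R)) & (Q | Q)) = min(1, 0.4) = 0.4
(Q -> P): 0.4 ≤ 0.9, so result = 1
((Q -> P) -> Q): 1 > 0.4, so result = 0.4
(Q | R) = max(0.4, 0.1) = 0.4
(R -> (Q | R)): 0.1 ≤ 0.4, so result = 1
(((Q -> P) -> Q) -> (R -> (Q | R))): 0.4 ≤ 1, so result = 1
(P -> R): 0.9 > 0.1, so result = 0.1
((P -> R) -> Q): 0.1 ≤ 0.4, so result = 1
~((P -> R) -> Q): Gödel ¬ of 1 = 0 (operand ≠ 0)
((((Q -> P) -> Q) -> (R -> (Q | R))) -> ~((P -> R) -> Q)): 1 > 0, so result = 0
(((Q | ((R -> (P -> R)) | R)) & (Q | Q)) -> ((((Q -> P) -> Q) -> (R -> (Q | R))) -> ~((P -> R) -> Q))): 0.4 > 0, so result = 0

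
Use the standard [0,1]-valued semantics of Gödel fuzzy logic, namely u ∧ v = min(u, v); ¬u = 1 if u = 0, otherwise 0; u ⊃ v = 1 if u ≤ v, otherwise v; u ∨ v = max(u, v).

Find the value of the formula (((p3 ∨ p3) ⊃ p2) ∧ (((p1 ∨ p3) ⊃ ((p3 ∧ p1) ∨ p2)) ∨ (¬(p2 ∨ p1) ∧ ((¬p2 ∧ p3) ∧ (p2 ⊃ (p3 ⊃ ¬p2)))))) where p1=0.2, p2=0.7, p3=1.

0.70

(p3 ∨ p3) = max(1, 1) = 1
((p3 ∨ p3) ⊃ p2): 1 > 0.7, so result = 0.7
(p1 ∨ p3) = max(0.2, 1) = 1
(p3 ∧ p1) = min(1, 0.2) = 0.2
((p3 ∧ p1) ∨ p2) = max(0.2, 0.7) = 0.7
((p1 ∨ p3) ⊃ ((p3 ∧ p1) ∨ p2)): 1 > 0.7, so result = 0.7
(p2 ∨ p1) = max(0.7, 0.2) = 0.7
¬(p2 ∨ p1): Gödel ¬ of 0.7 = 0 (operand ≠ 0)
¬p2: Gödel ¬ of 0.7 = 0 (operand ≠ 0)
(¬p2 ∧ p3) = min(0, 1) = 0
¬p2: Gödel ¬ of 0.7 = 0 (operand ≠ 0)
(p3 ⊃ ¬p2): 1 > 0, so result = 0
(p2 ⊃ (p3 ⊃ ¬p2)): 0.7 > 0, so result = 0
((¬p2 ∧ p3) ∧ (p2 ⊃ (p3 ⊃ ¬p2))) = min(0, 0) = 0
(¬(p2 ∨ p1) ∧ ((¬p2 ∧ p3) ∧ (p2 ⊃ (p3 ⊃ ¬p2)))) = min(0, 0) = 0
(((p1 ∨ p3) ⊃ ((p3 ∧ p1) ∨ p2)) ∨ (¬(p2 ∨ p1) ∧ ((¬p2 ∧ p3) ∧ (p2 ⊃ (p3 ⊃ ¬p2))))) = max(0.7, 0) = 0.7
(((p3 ∨ p3) ⊃ p2) ∧ (((p1 ∨ p3) ⊃ ((p3 ∧ p1) ∨ p2)) ∨ (¬(p2 ∨ p1) ∧ ((¬p2 ∧ p3) ∧ (p2 ⊃ (p3 ⊃ ¬p2)))))) = min(0.7, 0.7) = 0.7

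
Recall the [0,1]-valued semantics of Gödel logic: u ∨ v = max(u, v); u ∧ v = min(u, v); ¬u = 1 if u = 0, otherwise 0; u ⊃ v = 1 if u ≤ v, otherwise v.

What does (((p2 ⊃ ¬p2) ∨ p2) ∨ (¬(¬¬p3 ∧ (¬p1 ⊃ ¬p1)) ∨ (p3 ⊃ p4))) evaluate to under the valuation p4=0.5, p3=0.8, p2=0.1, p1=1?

¬p2: Gödel ¬ of 0.1 = 0 (operand ≠ 0)
(p2 ⊃ ¬p2): 0.1 > 0, so result = 0
((p2 ⊃ ¬p2) ∨ p2) = max(0, 0.1) = 0.1
¬p3: Gödel ¬ of 0.8 = 0 (operand ≠ 0)
¬¬p3: Gödel ¬ of 0 = 1 (operand is 0)
¬p1: Gödel ¬ of 1 = 0 (operand ≠ 0)
¬p1: Gödel ¬ of 1 = 0 (operand ≠ 0)
(¬p1 ⊃ ¬p1): 0 ≤ 0, so result = 1
(¬¬p3 ∧ (¬p1 ⊃ ¬p1)) = min(1, 1) = 1
¬(¬¬p3 ∧ (¬p1 ⊃ ¬p1)): Gödel ¬ of 1 = 0 (operand ≠ 0)
(p3 ⊃ p4): 0.8 > 0.5, so result = 0.5
(¬(¬¬p3 ∧ (¬p1 ⊃ ¬p1)) ∨ (p3 ⊃ p4)) = max(0, 0.5) = 0.5
(((p2 ⊃ ¬p2) ∨ p2) ∨ (¬(¬¬p3 ∧ (¬p1 ⊃ ¬p1)) ∨ (p3 ⊃ p4))) = max(0.1, 0.5) = 0.5

0.50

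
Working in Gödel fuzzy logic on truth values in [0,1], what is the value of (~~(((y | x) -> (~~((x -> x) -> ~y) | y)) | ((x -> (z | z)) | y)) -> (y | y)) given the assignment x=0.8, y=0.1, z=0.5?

0.10

(y | x) = max(0.1, 0.8) = 0.8
(x -> x): 0.8 ≤ 0.8, so result = 1
~y: Gödel ¬ of 0.1 = 0 (operand ≠ 0)
((x -> x) -> ~y): 1 > 0, so result = 0
~((x -> x) -> ~y): Gödel ¬ of 0 = 1 (operand is 0)
~~((x -> x) -> ~y): Gödel ¬ of 1 = 0 (operand ≠ 0)
(~~((x -> x) -> ~y) | y) = max(0, 0.1) = 0.1
((y | x) -> (~~((x -> x) -> ~y) | y)): 0.8 > 0.1, so result = 0.1
(z | z) = max(0.5, 0.5) = 0.5
(x -> (z | z)): 0.8 > 0.5, so result = 0.5
((x -> (z | z)) | y) = max(0.5, 0.1) = 0.5
(((y | x) -> (~~((x -> x) -> ~y) | y)) | ((x -> (z | z)) | y)) = max(0.1, 0.5) = 0.5
~(((y | x) -> (~~((x -> x) -> ~y) | y)) | ((x -> (z | z)) | y)): Gödel ¬ of 0.5 = 0 (operand ≠ 0)
~~(((y | x) -> (~~((x -> x) -> ~y) | y)) | ((x -> (z | z)) | y)): Gödel ¬ of 0 = 1 (operand is 0)
(y | y) = max(0.1, 0.1) = 0.1
(~~(((y | x) -> (~~((x -> x) -> ~y) | y)) | ((x -> (z | z)) | y)) -> (y | y)): 1 > 0.1, so result = 0.1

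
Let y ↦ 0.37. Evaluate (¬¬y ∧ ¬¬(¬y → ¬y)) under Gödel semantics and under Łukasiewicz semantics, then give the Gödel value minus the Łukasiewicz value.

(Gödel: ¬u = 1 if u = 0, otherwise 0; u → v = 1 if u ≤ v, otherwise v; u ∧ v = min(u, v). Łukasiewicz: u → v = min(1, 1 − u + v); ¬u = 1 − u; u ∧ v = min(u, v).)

0.63

Gödel evaluation:
  ¬y: Gödel ¬ of 0.37 = 0 (operand ≠ 0)
  ¬¬y: Gödel ¬ of 0 = 1 (operand is 0)
  ¬y: Gödel ¬ of 0.37 = 0 (operand ≠ 0)
  ¬y: Gödel ¬ of 0.37 = 0 (operand ≠ 0)
  (¬y → ¬y): 0 ≤ 0, so result = 1
  ¬(¬y → ¬y): Gödel ¬ of 1 = 0 (operand ≠ 0)
  ¬¬(¬y → ¬y): Gödel ¬ of 0 = 1 (operand is 0)
  (¬¬y ∧ ¬¬(¬y → ¬y)) = min(1, 1) = 1
  Gödel value = 1
Łukasiewicz evaluation:
  ¬y: Łukasiewicz ¬ gives 1 − 0.37 = 0.63
  ¬¬y: Łukasiewicz ¬ gives 1 − 0.63 = 0.37
  ¬y: Łukasiewicz ¬ gives 1 − 0.37 = 0.63
  ¬y: Łukasiewicz ¬ gives 1 − 0.37 = 0.63
  (¬y → ¬y): min(1, 1 − 0.63 + 0.63) = 1
  ¬(¬y → ¬y): Łukasiewicz ¬ gives 1 − 1 = 0
  ¬¬(¬y → ¬y): Łukasiewicz ¬ gives 1 − 0 = 1
  (¬¬y ∧ ¬¬(¬y → ¬y)) = min(0.37, 1) = 0.37
  Łukasiewicz value = 0.37
Difference: 1 − 0.37 = 0.63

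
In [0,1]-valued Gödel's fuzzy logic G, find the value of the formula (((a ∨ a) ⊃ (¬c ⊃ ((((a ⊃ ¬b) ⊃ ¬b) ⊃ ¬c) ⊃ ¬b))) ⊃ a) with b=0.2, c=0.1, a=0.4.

0.40

(a ∨ a) = max(0.4, 0.4) = 0.4
¬c: Gödel ¬ of 0.1 = 0 (operand ≠ 0)
¬b: Gödel ¬ of 0.2 = 0 (operand ≠ 0)
(a ⊃ ¬b): 0.4 > 0, so result = 0
¬b: Gödel ¬ of 0.2 = 0 (operand ≠ 0)
((a ⊃ ¬b) ⊃ ¬b): 0 ≤ 0, so result = 1
¬c: Gödel ¬ of 0.1 = 0 (operand ≠ 0)
(((a ⊃ ¬b) ⊃ ¬b) ⊃ ¬c): 1 > 0, so result = 0
¬b: Gödel ¬ of 0.2 = 0 (operand ≠ 0)
((((a ⊃ ¬b) ⊃ ¬b) ⊃ ¬c) ⊃ ¬b): 0 ≤ 0, so result = 1
(¬c ⊃ ((((a ⊃ ¬b) ⊃ ¬b) ⊃ ¬c) ⊃ ¬b)): 0 ≤ 1, so result = 1
((a ∨ a) ⊃ (¬c ⊃ ((((a ⊃ ¬b) ⊃ ¬b) ⊃ ¬c) ⊃ ¬b))): 0.4 ≤ 1, so result = 1
(((a ∨ a) ⊃ (¬c ⊃ ((((a ⊃ ¬b) ⊃ ¬b) ⊃ ¬c) ⊃ ¬b))) ⊃ a): 1 > 0.4, so result = 0.4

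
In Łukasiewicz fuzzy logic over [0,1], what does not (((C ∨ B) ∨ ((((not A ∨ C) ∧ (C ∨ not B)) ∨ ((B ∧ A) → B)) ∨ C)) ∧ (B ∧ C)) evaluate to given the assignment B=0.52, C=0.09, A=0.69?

0.91

(C ∨ B) = max(0.09, 0.52) = 0.52
not A: Łukasiewicz ¬ gives 1 − 0.69 = 0.31
(not A ∨ C) = max(0.31, 0.09) = 0.31
not B: Łukasiewicz ¬ gives 1 − 0.52 = 0.48
(C ∨ not B) = max(0.09, 0.48) = 0.48
((not A ∨ C) ∧ (C ∨ not B)) = min(0.31, 0.48) = 0.31
(B ∧ A) = min(0.52, 0.69) = 0.52
((B ∧ A) → B): min(1, 1 − 0.52 + 0.52) = 1
(((not A ∨ C) ∧ (C ∨ not B)) ∨ ((B ∧ A) → B)) = max(0.31, 1) = 1
((((not A ∨ C) ∧ (C ∨ not B)) ∨ ((B ∧ A) → B)) ∨ C) = max(1, 0.09) = 1
((C ∨ B) ∨ ((((not A ∨ C) ∧ (C ∨ not B)) ∨ ((B ∧ A) → B)) ∨ C)) = max(0.52, 1) = 1
(B ∧ C) = min(0.52, 0.09) = 0.09
(((C ∨ B) ∨ ((((not A ∨ C) ∧ (C ∨ not B)) ∨ ((B ∧ A) → B)) ∨ C)) ∧ (B ∧ C)) = min(1, 0.09) = 0.09
not (((C ∨ B) ∨ ((((not A ∨ C) ∧ (C ∨ not B)) ∨ ((B ∧ A) → B)) ∨ C)) ∧ (B ∧ C)): Łukasiewicz ¬ gives 1 − 0.09 = 0.91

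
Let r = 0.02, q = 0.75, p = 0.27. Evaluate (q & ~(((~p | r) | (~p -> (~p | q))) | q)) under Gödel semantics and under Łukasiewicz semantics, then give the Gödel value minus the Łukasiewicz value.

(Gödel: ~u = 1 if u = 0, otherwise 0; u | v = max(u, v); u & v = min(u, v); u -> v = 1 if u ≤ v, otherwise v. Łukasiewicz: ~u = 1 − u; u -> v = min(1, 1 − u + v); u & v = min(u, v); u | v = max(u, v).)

0.00

Gödel evaluation:
  ~p: Gödel ¬ of 0.27 = 0 (operand ≠ 0)
  (~p | r) = max(0, 0.02) = 0.02
  ~p: Gödel ¬ of 0.27 = 0 (operand ≠ 0)
  ~p: Gödel ¬ of 0.27 = 0 (operand ≠ 0)
  (~p | q) = max(0, 0.75) = 0.75
  (~p -> (~p | q)): 0 ≤ 0.75, so result = 1
  ((~p | r) | (~p -> (~p | q))) = max(0.02, 1) = 1
  (((~p | r) | (~p -> (~p | q))) | q) = max(1, 0.75) = 1
  ~(((~p | r) | (~p -> (~p | q))) | q): Gödel ¬ of 1 = 0 (operand ≠ 0)
  (q & ~(((~p | r) | (~p -> (~p | q))) | q)) = min(0.75, 0) = 0
  Gödel value = 0
Łukasiewicz evaluation:
  ~p: Łukasiewicz ¬ gives 1 − 0.27 = 0.73
  (~p | r) = max(0.73, 0.02) = 0.73
  ~p: Łukasiewicz ¬ gives 1 − 0.27 = 0.73
  ~p: Łukasiewicz ¬ gives 1 − 0.27 = 0.73
  (~p | q) = max(0.73, 0.75) = 0.75
  (~p -> (~p | q)): min(1, 1 − 0.73 + 0.75) = 1
  ((~p | r) | (~p -> (~p | q))) = max(0.73, 1) = 1
  (((~p | r) | (~p -> (~p | q))) | q) = max(1, 0.75) = 1
  ~(((~p | r) | (~p -> (~p | q))) | q): Łukasiewicz ¬ gives 1 − 1 = 0
  (q & ~(((~p | r) | (~p -> (~p | q))) | q)) = min(0.75, 0) = 0
  Łukasiewicz value = 0
Difference: 0 − 0 = 0.00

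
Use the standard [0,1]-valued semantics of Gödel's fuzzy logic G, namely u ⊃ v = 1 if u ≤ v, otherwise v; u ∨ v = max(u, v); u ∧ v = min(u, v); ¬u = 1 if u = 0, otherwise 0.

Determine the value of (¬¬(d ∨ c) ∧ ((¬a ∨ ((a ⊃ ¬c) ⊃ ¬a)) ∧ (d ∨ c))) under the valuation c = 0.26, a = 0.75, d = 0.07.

(d ∨ c) = max(0.07, 0.26) = 0.26
¬(d ∨ c): Gödel ¬ of 0.26 = 0 (operand ≠ 0)
¬¬(d ∨ c): Gödel ¬ of 0 = 1 (operand is 0)
¬a: Gödel ¬ of 0.75 = 0 (operand ≠ 0)
¬c: Gödel ¬ of 0.26 = 0 (operand ≠ 0)
(a ⊃ ¬c): 0.75 > 0, so result = 0
¬a: Gödel ¬ of 0.75 = 0 (operand ≠ 0)
((a ⊃ ¬c) ⊃ ¬a): 0 ≤ 0, so result = 1
(¬a ∨ ((a ⊃ ¬c) ⊃ ¬a)) = max(0, 1) = 1
(d ∨ c) = max(0.07, 0.26) = 0.26
((¬a ∨ ((a ⊃ ¬c) ⊃ ¬a)) ∧ (d ∨ c)) = min(1, 0.26) = 0.26
(¬¬(d ∨ c) ∧ ((¬a ∨ ((a ⊃ ¬c) ⊃ ¬a)) ∧ (d ∨ c))) = min(1, 0.26) = 0.26

0.26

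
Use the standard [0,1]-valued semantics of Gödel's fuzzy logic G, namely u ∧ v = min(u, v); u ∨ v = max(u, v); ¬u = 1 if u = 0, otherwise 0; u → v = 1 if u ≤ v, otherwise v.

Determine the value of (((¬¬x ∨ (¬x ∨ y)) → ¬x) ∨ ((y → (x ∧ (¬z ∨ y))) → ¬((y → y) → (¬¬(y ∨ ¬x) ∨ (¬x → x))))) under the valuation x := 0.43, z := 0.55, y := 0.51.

¬x: Gödel ¬ of 0.43 = 0 (operand ≠ 0)
¬¬x: Gödel ¬ of 0 = 1 (operand is 0)
¬x: Gödel ¬ of 0.43 = 0 (operand ≠ 0)
(¬x ∨ y) = max(0, 0.51) = 0.51
(¬¬x ∨ (¬x ∨ y)) = max(1, 0.51) = 1
¬x: Gödel ¬ of 0.43 = 0 (operand ≠ 0)
((¬¬x ∨ (¬x ∨ y)) → ¬x): 1 > 0, so result = 0
¬z: Gödel ¬ of 0.55 = 0 (operand ≠ 0)
(¬z ∨ y) = max(0, 0.51) = 0.51
(x ∧ (¬z ∨ y)) = min(0.43, 0.51) = 0.43
(y → (x ∧ (¬z ∨ y))): 0.51 > 0.43, so result = 0.43
(y → y): 0.51 ≤ 0.51, so result = 1
¬x: Gödel ¬ of 0.43 = 0 (operand ≠ 0)
(y ∨ ¬x) = max(0.51, 0) = 0.51
¬(y ∨ ¬x): Gödel ¬ of 0.51 = 0 (operand ≠ 0)
¬¬(y ∨ ¬x): Gödel ¬ of 0 = 1 (operand is 0)
¬x: Gödel ¬ of 0.43 = 0 (operand ≠ 0)
(¬x → x): 0 ≤ 0.43, so result = 1
(¬¬(y ∨ ¬x) ∨ (¬x → x)) = max(1, 1) = 1
((y → y) → (¬¬(y ∨ ¬x) ∨ (¬x → x))): 1 ≤ 1, so result = 1
¬((y → y) → (¬¬(y ∨ ¬x) ∨ (¬x → x))): Gödel ¬ of 1 = 0 (operand ≠ 0)
((y → (x ∧ (¬z ∨ y))) → ¬((y → y) → (¬¬(y ∨ ¬x) ∨ (¬x → x)))): 0.43 > 0, so result = 0
(((¬¬x ∨ (¬x ∨ y)) → ¬x) ∨ ((y → (x ∧ (¬z ∨ y))) → ¬((y → y) → (¬¬(y ∨ ¬x) ∨ (¬x → x))))) = max(0, 0) = 0

0.00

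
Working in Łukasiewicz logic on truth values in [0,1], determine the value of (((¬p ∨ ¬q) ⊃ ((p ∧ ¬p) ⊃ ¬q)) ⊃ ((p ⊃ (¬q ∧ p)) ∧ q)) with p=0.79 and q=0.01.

¬p: Łukasiewicz ¬ gives 1 − 0.79 = 0.21
¬q: Łukasiewicz ¬ gives 1 − 0.01 = 0.99
(¬p ∨ ¬q) = max(0.21, 0.99) = 0.99
¬p: Łukasiewicz ¬ gives 1 − 0.79 = 0.21
(p ∧ ¬p) = min(0.79, 0.21) = 0.21
¬q: Łukasiewicz ¬ gives 1 − 0.01 = 0.99
((p ∧ ¬p) ⊃ ¬q): min(1, 1 − 0.21 + 0.99) = 1
((¬p ∨ ¬q) ⊃ ((p ∧ ¬p) ⊃ ¬q)): min(1, 1 − 0.99 + 1) = 1
¬q: Łukasiewicz ¬ gives 1 − 0.01 = 0.99
(¬q ∧ p) = min(0.99, 0.79) = 0.79
(p ⊃ (¬q ∧ p)): min(1, 1 − 0.79 + 0.79) = 1
((p ⊃ (¬q ∧ p)) ∧ q) = min(1, 0.01) = 0.01
(((¬p ∨ ¬q) ⊃ ((p ∧ ¬p) ⊃ ¬q)) ⊃ ((p ⊃ (¬q ∧ p)) ∧ q)): min(1, 1 − 1 + 0.01) = 0.01

0.01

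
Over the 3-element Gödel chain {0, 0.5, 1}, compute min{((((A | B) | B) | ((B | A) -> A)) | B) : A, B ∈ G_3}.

0.50

The minimum is attained at A = 0, B = 0.5:
  (A | B) = max(0, 0.5) = 0.5
  ((A | B) | B) = max(0.5, 0.5) = 0.5
  (B | A) = max(0.5, 0) = 0.5
  ((B | A) -> A): 0.5 > 0, so result = 0
  (((A | B) | B) | ((B | A) -> A)) = max(0.5, 0) = 0.5
  ((((A | B) | B) | ((B | A) -> A)) | B) = max(0.5, 0.5) = 0.5
Checking all 9 assignments confirms none give a value below 0.50.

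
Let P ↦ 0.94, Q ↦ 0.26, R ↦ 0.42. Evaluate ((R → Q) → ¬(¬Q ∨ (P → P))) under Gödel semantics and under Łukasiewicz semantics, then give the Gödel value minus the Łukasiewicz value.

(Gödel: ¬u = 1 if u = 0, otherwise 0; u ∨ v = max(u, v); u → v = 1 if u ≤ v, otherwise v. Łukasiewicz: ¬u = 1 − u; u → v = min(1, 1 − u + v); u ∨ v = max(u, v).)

-0.16

Gödel evaluation:
  (R → Q): 0.42 > 0.26, so result = 0.26
  ¬Q: Gödel ¬ of 0.26 = 0 (operand ≠ 0)
  (P → P): 0.94 ≤ 0.94, so result = 1
  (¬Q ∨ (P → P)) = max(0, 1) = 1
  ¬(¬Q ∨ (P → P)): Gödel ¬ of 1 = 0 (operand ≠ 0)
  ((R → Q) → ¬(¬Q ∨ (P → P))): 0.26 > 0, so result = 0
  Gödel value = 0
Łukasiewicz evaluation:
  (R → Q): min(1, 1 − 0.42 + 0.26) = 0.84
  ¬Q: Łukasiewicz ¬ gives 1 − 0.26 = 0.74
  (P → P): min(1, 1 − 0.94 + 0.94) = 1
  (¬Q ∨ (P → P)) = max(0.74, 1) = 1
  ¬(¬Q ∨ (P → P)): Łukasiewicz ¬ gives 1 − 1 = 0
  ((R → Q) → ¬(¬Q ∨ (P → P))): min(1, 1 − 0.84 + 0) = 0.16
  Łukasiewicz value = 0.16
Difference: 0 − 0.16 = -0.16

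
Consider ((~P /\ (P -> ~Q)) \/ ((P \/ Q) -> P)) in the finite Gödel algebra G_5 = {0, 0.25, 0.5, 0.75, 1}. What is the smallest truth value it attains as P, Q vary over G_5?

0.25

The minimum is attained at P = 0.25, Q = 0.5:
  ~P: Gödel ¬ of 0.25 = 0 (operand ≠ 0)
  ~Q: Gödel ¬ of 0.5 = 0 (operand ≠ 0)
  (P -> ~Q): 0.25 > 0, so result = 0
  (~P /\ (P -> ~Q)) = min(0, 0) = 0
  (P \/ Q) = max(0.25, 0.5) = 0.5
  ((P \/ Q) -> P): 0.5 > 0.25, so result = 0.25
  ((~P /\ (P -> ~Q)) \/ ((P \/ Q) -> P)) = max(0, 0.25) = 0.25
Checking all 25 assignments confirms none give a value below 0.25.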